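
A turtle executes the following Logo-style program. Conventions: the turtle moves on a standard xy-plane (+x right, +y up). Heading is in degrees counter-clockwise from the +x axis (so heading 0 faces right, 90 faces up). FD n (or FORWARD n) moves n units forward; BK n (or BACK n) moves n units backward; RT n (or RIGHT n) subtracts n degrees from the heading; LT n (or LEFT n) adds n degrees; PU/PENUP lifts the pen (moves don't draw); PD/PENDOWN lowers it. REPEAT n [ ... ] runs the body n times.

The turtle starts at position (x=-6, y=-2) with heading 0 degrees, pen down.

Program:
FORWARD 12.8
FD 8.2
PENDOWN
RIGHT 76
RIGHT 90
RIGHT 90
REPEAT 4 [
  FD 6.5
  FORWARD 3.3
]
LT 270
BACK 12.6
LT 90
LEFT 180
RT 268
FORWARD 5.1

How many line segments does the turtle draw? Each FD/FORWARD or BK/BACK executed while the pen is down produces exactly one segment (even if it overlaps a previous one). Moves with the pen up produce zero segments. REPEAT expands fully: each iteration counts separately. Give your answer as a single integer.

Executing turtle program step by step:
Start: pos=(-6,-2), heading=0, pen down
FD 12.8: (-6,-2) -> (6.8,-2) [heading=0, draw]
FD 8.2: (6.8,-2) -> (15,-2) [heading=0, draw]
PD: pen down
RT 76: heading 0 -> 284
RT 90: heading 284 -> 194
RT 90: heading 194 -> 104
REPEAT 4 [
  -- iteration 1/4 --
  FD 6.5: (15,-2) -> (13.428,4.307) [heading=104, draw]
  FD 3.3: (13.428,4.307) -> (12.629,7.509) [heading=104, draw]
  -- iteration 2/4 --
  FD 6.5: (12.629,7.509) -> (11.057,13.816) [heading=104, draw]
  FD 3.3: (11.057,13.816) -> (10.258,17.018) [heading=104, draw]
  -- iteration 3/4 --
  FD 6.5: (10.258,17.018) -> (8.686,23.325) [heading=104, draw]
  FD 3.3: (8.686,23.325) -> (7.887,26.527) [heading=104, draw]
  -- iteration 4/4 --
  FD 6.5: (7.887,26.527) -> (6.315,32.834) [heading=104, draw]
  FD 3.3: (6.315,32.834) -> (5.517,36.036) [heading=104, draw]
]
LT 270: heading 104 -> 14
BK 12.6: (5.517,36.036) -> (-6.709,32.987) [heading=14, draw]
LT 90: heading 14 -> 104
LT 180: heading 104 -> 284
RT 268: heading 284 -> 16
FD 5.1: (-6.709,32.987) -> (-1.807,34.393) [heading=16, draw]
Final: pos=(-1.807,34.393), heading=16, 12 segment(s) drawn
Segments drawn: 12

Answer: 12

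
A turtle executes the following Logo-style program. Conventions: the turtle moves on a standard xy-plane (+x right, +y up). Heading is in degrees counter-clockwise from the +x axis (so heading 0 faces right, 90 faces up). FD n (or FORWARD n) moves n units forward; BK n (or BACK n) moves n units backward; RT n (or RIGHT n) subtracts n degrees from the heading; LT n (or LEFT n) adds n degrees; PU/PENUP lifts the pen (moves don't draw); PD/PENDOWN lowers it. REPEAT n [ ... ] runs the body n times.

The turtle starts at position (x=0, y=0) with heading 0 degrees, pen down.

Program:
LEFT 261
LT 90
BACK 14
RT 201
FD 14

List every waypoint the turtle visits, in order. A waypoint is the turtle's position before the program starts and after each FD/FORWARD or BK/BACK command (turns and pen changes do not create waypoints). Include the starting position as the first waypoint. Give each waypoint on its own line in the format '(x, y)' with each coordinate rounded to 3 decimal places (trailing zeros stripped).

Answer: (0, 0)
(-13.828, 2.19)
(-25.952, 9.19)

Derivation:
Executing turtle program step by step:
Start: pos=(0,0), heading=0, pen down
LT 261: heading 0 -> 261
LT 90: heading 261 -> 351
BK 14: (0,0) -> (-13.828,2.19) [heading=351, draw]
RT 201: heading 351 -> 150
FD 14: (-13.828,2.19) -> (-25.952,9.19) [heading=150, draw]
Final: pos=(-25.952,9.19), heading=150, 2 segment(s) drawn
Waypoints (3 total):
(0, 0)
(-13.828, 2.19)
(-25.952, 9.19)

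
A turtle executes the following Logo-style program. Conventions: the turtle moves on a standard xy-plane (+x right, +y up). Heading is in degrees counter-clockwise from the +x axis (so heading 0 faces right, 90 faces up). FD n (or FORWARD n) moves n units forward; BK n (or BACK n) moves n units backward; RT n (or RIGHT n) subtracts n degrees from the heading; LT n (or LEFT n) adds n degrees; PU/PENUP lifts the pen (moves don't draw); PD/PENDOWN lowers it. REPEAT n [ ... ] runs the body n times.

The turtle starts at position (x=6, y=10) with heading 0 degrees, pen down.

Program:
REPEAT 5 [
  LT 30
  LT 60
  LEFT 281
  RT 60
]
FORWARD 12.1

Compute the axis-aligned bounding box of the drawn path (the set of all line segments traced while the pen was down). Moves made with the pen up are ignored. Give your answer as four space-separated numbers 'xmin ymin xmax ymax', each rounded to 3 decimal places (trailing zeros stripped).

Answer: 0.886 10 6 20.966

Derivation:
Executing turtle program step by step:
Start: pos=(6,10), heading=0, pen down
REPEAT 5 [
  -- iteration 1/5 --
  LT 30: heading 0 -> 30
  LT 60: heading 30 -> 90
  LT 281: heading 90 -> 11
  RT 60: heading 11 -> 311
  -- iteration 2/5 --
  LT 30: heading 311 -> 341
  LT 60: heading 341 -> 41
  LT 281: heading 41 -> 322
  RT 60: heading 322 -> 262
  -- iteration 3/5 --
  LT 30: heading 262 -> 292
  LT 60: heading 292 -> 352
  LT 281: heading 352 -> 273
  RT 60: heading 273 -> 213
  -- iteration 4/5 --
  LT 30: heading 213 -> 243
  LT 60: heading 243 -> 303
  LT 281: heading 303 -> 224
  RT 60: heading 224 -> 164
  -- iteration 5/5 --
  LT 30: heading 164 -> 194
  LT 60: heading 194 -> 254
  LT 281: heading 254 -> 175
  RT 60: heading 175 -> 115
]
FD 12.1: (6,10) -> (0.886,20.966) [heading=115, draw]
Final: pos=(0.886,20.966), heading=115, 1 segment(s) drawn

Segment endpoints: x in {0.886, 6}, y in {10, 20.966}
xmin=0.886, ymin=10, xmax=6, ymax=20.966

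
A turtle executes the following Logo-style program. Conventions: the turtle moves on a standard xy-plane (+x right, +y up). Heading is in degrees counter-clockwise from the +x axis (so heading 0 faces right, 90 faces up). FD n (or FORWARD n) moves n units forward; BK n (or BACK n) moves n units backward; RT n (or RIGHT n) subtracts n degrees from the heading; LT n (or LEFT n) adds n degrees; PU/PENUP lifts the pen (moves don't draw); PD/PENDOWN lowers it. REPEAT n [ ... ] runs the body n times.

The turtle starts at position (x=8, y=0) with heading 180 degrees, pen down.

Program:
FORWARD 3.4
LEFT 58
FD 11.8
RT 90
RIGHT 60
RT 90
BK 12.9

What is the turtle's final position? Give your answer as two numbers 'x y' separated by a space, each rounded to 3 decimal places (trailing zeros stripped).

Executing turtle program step by step:
Start: pos=(8,0), heading=180, pen down
FD 3.4: (8,0) -> (4.6,0) [heading=180, draw]
LT 58: heading 180 -> 238
FD 11.8: (4.6,0) -> (-1.653,-10.007) [heading=238, draw]
RT 90: heading 238 -> 148
RT 60: heading 148 -> 88
RT 90: heading 88 -> 358
BK 12.9: (-1.653,-10.007) -> (-14.545,-9.557) [heading=358, draw]
Final: pos=(-14.545,-9.557), heading=358, 3 segment(s) drawn

Answer: -14.545 -9.557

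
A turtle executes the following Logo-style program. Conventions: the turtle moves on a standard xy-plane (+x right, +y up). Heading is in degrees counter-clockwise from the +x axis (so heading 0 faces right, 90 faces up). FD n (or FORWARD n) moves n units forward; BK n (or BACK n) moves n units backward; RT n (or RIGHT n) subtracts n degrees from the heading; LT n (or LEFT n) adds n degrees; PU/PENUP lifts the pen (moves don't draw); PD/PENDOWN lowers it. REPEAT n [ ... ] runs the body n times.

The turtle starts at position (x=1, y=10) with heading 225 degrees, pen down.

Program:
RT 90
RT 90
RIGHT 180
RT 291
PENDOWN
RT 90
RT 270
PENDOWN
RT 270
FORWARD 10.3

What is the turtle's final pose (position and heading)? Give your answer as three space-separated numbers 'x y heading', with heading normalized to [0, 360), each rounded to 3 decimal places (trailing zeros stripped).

Executing turtle program step by step:
Start: pos=(1,10), heading=225, pen down
RT 90: heading 225 -> 135
RT 90: heading 135 -> 45
RT 180: heading 45 -> 225
RT 291: heading 225 -> 294
PD: pen down
RT 90: heading 294 -> 204
RT 270: heading 204 -> 294
PD: pen down
RT 270: heading 294 -> 24
FD 10.3: (1,10) -> (10.41,14.189) [heading=24, draw]
Final: pos=(10.41,14.189), heading=24, 1 segment(s) drawn

Answer: 10.41 14.189 24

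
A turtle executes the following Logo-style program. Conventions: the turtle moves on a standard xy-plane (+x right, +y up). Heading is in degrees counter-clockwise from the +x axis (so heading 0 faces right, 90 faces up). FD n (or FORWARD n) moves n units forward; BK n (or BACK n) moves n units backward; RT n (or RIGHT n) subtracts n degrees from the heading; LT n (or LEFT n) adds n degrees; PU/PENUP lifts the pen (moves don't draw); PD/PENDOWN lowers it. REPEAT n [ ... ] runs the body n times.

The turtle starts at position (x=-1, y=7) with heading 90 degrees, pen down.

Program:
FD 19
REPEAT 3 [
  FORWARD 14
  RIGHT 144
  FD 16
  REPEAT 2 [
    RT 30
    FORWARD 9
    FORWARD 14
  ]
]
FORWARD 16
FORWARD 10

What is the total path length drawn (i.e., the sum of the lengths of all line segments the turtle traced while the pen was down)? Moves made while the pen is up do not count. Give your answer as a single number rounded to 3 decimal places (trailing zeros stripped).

Executing turtle program step by step:
Start: pos=(-1,7), heading=90, pen down
FD 19: (-1,7) -> (-1,26) [heading=90, draw]
REPEAT 3 [
  -- iteration 1/3 --
  FD 14: (-1,26) -> (-1,40) [heading=90, draw]
  RT 144: heading 90 -> 306
  FD 16: (-1,40) -> (8.405,27.056) [heading=306, draw]
  REPEAT 2 [
    -- iteration 1/2 --
    RT 30: heading 306 -> 276
    FD 9: (8.405,27.056) -> (9.345,18.105) [heading=276, draw]
    FD 14: (9.345,18.105) -> (10.809,4.182) [heading=276, draw]
    -- iteration 2/2 --
    RT 30: heading 276 -> 246
    FD 9: (10.809,4.182) -> (7.148,-4.04) [heading=246, draw]
    FD 14: (7.148,-4.04) -> (1.454,-16.83) [heading=246, draw]
  ]
  -- iteration 2/3 --
  FD 14: (1.454,-16.83) -> (-4.241,-29.619) [heading=246, draw]
  RT 144: heading 246 -> 102
  FD 16: (-4.241,-29.619) -> (-7.567,-13.969) [heading=102, draw]
  REPEAT 2 [
    -- iteration 1/2 --
    RT 30: heading 102 -> 72
    FD 9: (-7.567,-13.969) -> (-4.786,-5.41) [heading=72, draw]
    FD 14: (-4.786,-5.41) -> (-0.46,7.905) [heading=72, draw]
    -- iteration 2/2 --
    RT 30: heading 72 -> 42
    FD 9: (-0.46,7.905) -> (6.229,13.927) [heading=42, draw]
    FD 14: (6.229,13.927) -> (16.633,23.295) [heading=42, draw]
  ]
  -- iteration 3/3 --
  FD 14: (16.633,23.295) -> (27.037,32.663) [heading=42, draw]
  RT 144: heading 42 -> 258
  FD 16: (27.037,32.663) -> (23.71,17.013) [heading=258, draw]
  REPEAT 2 [
    -- iteration 1/2 --
    RT 30: heading 258 -> 228
    FD 9: (23.71,17.013) -> (17.688,10.324) [heading=228, draw]
    FD 14: (17.688,10.324) -> (8.32,-0.08) [heading=228, draw]
    -- iteration 2/2 --
    RT 30: heading 228 -> 198
    FD 9: (8.32,-0.08) -> (-0.239,-2.861) [heading=198, draw]
    FD 14: (-0.239,-2.861) -> (-13.554,-7.187) [heading=198, draw]
  ]
]
FD 16: (-13.554,-7.187) -> (-28.771,-12.131) [heading=198, draw]
FD 10: (-28.771,-12.131) -> (-38.282,-15.221) [heading=198, draw]
Final: pos=(-38.282,-15.221), heading=198, 21 segment(s) drawn

Segment lengths:
  seg 1: (-1,7) -> (-1,26), length = 19
  seg 2: (-1,26) -> (-1,40), length = 14
  seg 3: (-1,40) -> (8.405,27.056), length = 16
  seg 4: (8.405,27.056) -> (9.345,18.105), length = 9
  seg 5: (9.345,18.105) -> (10.809,4.182), length = 14
  seg 6: (10.809,4.182) -> (7.148,-4.04), length = 9
  seg 7: (7.148,-4.04) -> (1.454,-16.83), length = 14
  seg 8: (1.454,-16.83) -> (-4.241,-29.619), length = 14
  seg 9: (-4.241,-29.619) -> (-7.567,-13.969), length = 16
  seg 10: (-7.567,-13.969) -> (-4.786,-5.41), length = 9
  seg 11: (-4.786,-5.41) -> (-0.46,7.905), length = 14
  seg 12: (-0.46,7.905) -> (6.229,13.927), length = 9
  seg 13: (6.229,13.927) -> (16.633,23.295), length = 14
  seg 14: (16.633,23.295) -> (27.037,32.663), length = 14
  seg 15: (27.037,32.663) -> (23.71,17.013), length = 16
  seg 16: (23.71,17.013) -> (17.688,10.324), length = 9
  seg 17: (17.688,10.324) -> (8.32,-0.08), length = 14
  seg 18: (8.32,-0.08) -> (-0.239,-2.861), length = 9
  seg 19: (-0.239,-2.861) -> (-13.554,-7.187), length = 14
  seg 20: (-13.554,-7.187) -> (-28.771,-12.131), length = 16
  seg 21: (-28.771,-12.131) -> (-38.282,-15.221), length = 10
Total = 273

Answer: 273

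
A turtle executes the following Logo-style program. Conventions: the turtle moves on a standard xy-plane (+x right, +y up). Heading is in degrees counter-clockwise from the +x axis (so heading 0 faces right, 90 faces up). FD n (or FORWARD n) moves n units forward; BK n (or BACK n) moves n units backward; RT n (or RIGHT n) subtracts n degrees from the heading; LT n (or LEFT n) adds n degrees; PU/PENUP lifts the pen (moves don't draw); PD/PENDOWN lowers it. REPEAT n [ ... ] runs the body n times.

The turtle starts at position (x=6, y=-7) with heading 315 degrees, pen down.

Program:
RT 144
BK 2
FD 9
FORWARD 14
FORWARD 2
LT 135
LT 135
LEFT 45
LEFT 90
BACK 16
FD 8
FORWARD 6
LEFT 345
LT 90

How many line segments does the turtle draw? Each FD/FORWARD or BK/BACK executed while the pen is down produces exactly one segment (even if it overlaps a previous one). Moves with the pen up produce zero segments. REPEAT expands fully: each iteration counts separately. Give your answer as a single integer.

Answer: 7

Derivation:
Executing turtle program step by step:
Start: pos=(6,-7), heading=315, pen down
RT 144: heading 315 -> 171
BK 2: (6,-7) -> (7.975,-7.313) [heading=171, draw]
FD 9: (7.975,-7.313) -> (-0.914,-5.905) [heading=171, draw]
FD 14: (-0.914,-5.905) -> (-14.741,-3.715) [heading=171, draw]
FD 2: (-14.741,-3.715) -> (-16.717,-3.402) [heading=171, draw]
LT 135: heading 171 -> 306
LT 135: heading 306 -> 81
LT 45: heading 81 -> 126
LT 90: heading 126 -> 216
BK 16: (-16.717,-3.402) -> (-3.773,6.003) [heading=216, draw]
FD 8: (-3.773,6.003) -> (-10.245,1.3) [heading=216, draw]
FD 6: (-10.245,1.3) -> (-15.099,-2.226) [heading=216, draw]
LT 345: heading 216 -> 201
LT 90: heading 201 -> 291
Final: pos=(-15.099,-2.226), heading=291, 7 segment(s) drawn
Segments drawn: 7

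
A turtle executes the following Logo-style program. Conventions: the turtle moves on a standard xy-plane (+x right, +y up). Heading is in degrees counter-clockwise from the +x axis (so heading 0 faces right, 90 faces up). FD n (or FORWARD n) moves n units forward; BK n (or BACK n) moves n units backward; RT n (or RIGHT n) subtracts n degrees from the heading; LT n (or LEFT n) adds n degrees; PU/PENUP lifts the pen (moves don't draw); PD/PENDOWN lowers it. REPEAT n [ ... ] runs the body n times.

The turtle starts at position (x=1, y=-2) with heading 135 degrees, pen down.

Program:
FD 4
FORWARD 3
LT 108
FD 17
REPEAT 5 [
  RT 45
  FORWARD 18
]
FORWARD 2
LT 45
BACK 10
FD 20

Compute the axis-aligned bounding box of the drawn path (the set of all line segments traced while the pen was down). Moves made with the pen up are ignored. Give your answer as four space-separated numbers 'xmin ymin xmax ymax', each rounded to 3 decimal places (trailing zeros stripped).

Answer: -50.387 -17.76 1 38.66

Derivation:
Executing turtle program step by step:
Start: pos=(1,-2), heading=135, pen down
FD 4: (1,-2) -> (-1.828,0.828) [heading=135, draw]
FD 3: (-1.828,0.828) -> (-3.95,2.95) [heading=135, draw]
LT 108: heading 135 -> 243
FD 17: (-3.95,2.95) -> (-11.668,-12.197) [heading=243, draw]
REPEAT 5 [
  -- iteration 1/5 --
  RT 45: heading 243 -> 198
  FD 18: (-11.668,-12.197) -> (-28.787,-17.76) [heading=198, draw]
  -- iteration 2/5 --
  RT 45: heading 198 -> 153
  FD 18: (-28.787,-17.76) -> (-44.825,-9.588) [heading=153, draw]
  -- iteration 3/5 --
  RT 45: heading 153 -> 108
  FD 18: (-44.825,-9.588) -> (-50.387,7.531) [heading=108, draw]
  -- iteration 4/5 --
  RT 45: heading 108 -> 63
  FD 18: (-50.387,7.531) -> (-42.215,23.569) [heading=63, draw]
  -- iteration 5/5 --
  RT 45: heading 63 -> 18
  FD 18: (-42.215,23.569) -> (-25.096,29.132) [heading=18, draw]
]
FD 2: (-25.096,29.132) -> (-23.194,29.75) [heading=18, draw]
LT 45: heading 18 -> 63
BK 10: (-23.194,29.75) -> (-27.734,20.84) [heading=63, draw]
FD 20: (-27.734,20.84) -> (-18.654,38.66) [heading=63, draw]
Final: pos=(-18.654,38.66), heading=63, 11 segment(s) drawn

Segment endpoints: x in {-50.387, -44.825, -42.215, -28.787, -27.734, -25.096, -23.194, -18.654, -11.668, -3.95, -1.828, 1}, y in {-17.76, -12.197, -9.588, -2, 0.828, 2.95, 7.531, 20.84, 23.569, 29.132, 29.75, 38.66}
xmin=-50.387, ymin=-17.76, xmax=1, ymax=38.66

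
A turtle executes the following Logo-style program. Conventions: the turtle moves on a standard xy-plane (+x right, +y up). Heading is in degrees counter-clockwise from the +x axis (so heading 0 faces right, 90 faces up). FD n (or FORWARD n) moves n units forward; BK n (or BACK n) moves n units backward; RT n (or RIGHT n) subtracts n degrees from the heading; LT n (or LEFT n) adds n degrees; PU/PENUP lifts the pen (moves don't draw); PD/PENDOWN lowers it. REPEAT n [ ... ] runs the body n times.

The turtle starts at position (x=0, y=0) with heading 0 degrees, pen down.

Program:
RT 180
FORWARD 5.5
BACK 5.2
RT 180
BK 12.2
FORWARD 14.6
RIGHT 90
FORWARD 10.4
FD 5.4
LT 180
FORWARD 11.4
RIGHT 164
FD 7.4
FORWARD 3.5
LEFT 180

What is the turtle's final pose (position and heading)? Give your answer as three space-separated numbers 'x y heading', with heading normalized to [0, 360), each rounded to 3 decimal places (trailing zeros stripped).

Executing turtle program step by step:
Start: pos=(0,0), heading=0, pen down
RT 180: heading 0 -> 180
FD 5.5: (0,0) -> (-5.5,0) [heading=180, draw]
BK 5.2: (-5.5,0) -> (-0.3,0) [heading=180, draw]
RT 180: heading 180 -> 0
BK 12.2: (-0.3,0) -> (-12.5,0) [heading=0, draw]
FD 14.6: (-12.5,0) -> (2.1,0) [heading=0, draw]
RT 90: heading 0 -> 270
FD 10.4: (2.1,0) -> (2.1,-10.4) [heading=270, draw]
FD 5.4: (2.1,-10.4) -> (2.1,-15.8) [heading=270, draw]
LT 180: heading 270 -> 90
FD 11.4: (2.1,-15.8) -> (2.1,-4.4) [heading=90, draw]
RT 164: heading 90 -> 286
FD 7.4: (2.1,-4.4) -> (4.14,-11.513) [heading=286, draw]
FD 3.5: (4.14,-11.513) -> (5.104,-14.878) [heading=286, draw]
LT 180: heading 286 -> 106
Final: pos=(5.104,-14.878), heading=106, 9 segment(s) drawn

Answer: 5.104 -14.878 106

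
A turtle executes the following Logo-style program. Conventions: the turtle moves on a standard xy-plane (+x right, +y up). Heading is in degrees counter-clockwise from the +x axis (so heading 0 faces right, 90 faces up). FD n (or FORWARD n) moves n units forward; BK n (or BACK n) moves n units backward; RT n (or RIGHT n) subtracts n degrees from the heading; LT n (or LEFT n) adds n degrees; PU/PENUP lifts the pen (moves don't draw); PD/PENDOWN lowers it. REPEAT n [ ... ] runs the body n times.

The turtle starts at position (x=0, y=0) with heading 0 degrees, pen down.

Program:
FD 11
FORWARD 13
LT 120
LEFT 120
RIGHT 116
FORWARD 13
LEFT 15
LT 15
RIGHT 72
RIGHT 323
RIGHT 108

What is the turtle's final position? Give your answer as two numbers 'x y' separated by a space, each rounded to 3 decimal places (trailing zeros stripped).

Answer: 16.73 10.777

Derivation:
Executing turtle program step by step:
Start: pos=(0,0), heading=0, pen down
FD 11: (0,0) -> (11,0) [heading=0, draw]
FD 13: (11,0) -> (24,0) [heading=0, draw]
LT 120: heading 0 -> 120
LT 120: heading 120 -> 240
RT 116: heading 240 -> 124
FD 13: (24,0) -> (16.73,10.777) [heading=124, draw]
LT 15: heading 124 -> 139
LT 15: heading 139 -> 154
RT 72: heading 154 -> 82
RT 323: heading 82 -> 119
RT 108: heading 119 -> 11
Final: pos=(16.73,10.777), heading=11, 3 segment(s) drawn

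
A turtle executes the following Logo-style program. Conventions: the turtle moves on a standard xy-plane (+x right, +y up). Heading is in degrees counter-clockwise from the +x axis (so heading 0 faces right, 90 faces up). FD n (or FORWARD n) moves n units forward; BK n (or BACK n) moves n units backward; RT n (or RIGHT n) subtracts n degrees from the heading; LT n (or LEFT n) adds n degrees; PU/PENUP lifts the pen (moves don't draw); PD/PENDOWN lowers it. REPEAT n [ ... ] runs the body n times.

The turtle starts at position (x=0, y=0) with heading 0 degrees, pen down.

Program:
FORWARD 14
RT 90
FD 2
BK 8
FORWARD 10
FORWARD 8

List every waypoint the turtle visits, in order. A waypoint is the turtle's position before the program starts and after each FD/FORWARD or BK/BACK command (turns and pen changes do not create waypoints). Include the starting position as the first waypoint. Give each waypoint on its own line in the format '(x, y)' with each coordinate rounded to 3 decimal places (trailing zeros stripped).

Executing turtle program step by step:
Start: pos=(0,0), heading=0, pen down
FD 14: (0,0) -> (14,0) [heading=0, draw]
RT 90: heading 0 -> 270
FD 2: (14,0) -> (14,-2) [heading=270, draw]
BK 8: (14,-2) -> (14,6) [heading=270, draw]
FD 10: (14,6) -> (14,-4) [heading=270, draw]
FD 8: (14,-4) -> (14,-12) [heading=270, draw]
Final: pos=(14,-12), heading=270, 5 segment(s) drawn
Waypoints (6 total):
(0, 0)
(14, 0)
(14, -2)
(14, 6)
(14, -4)
(14, -12)

Answer: (0, 0)
(14, 0)
(14, -2)
(14, 6)
(14, -4)
(14, -12)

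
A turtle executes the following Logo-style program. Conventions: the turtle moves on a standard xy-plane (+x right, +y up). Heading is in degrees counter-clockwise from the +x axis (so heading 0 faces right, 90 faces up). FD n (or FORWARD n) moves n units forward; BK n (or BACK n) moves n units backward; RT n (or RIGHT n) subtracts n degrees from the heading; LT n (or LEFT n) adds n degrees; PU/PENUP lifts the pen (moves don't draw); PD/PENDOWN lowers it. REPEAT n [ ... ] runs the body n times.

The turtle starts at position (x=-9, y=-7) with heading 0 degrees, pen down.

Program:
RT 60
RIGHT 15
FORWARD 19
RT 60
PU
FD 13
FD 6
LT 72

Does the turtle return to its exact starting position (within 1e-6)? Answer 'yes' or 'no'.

Answer: no

Derivation:
Executing turtle program step by step:
Start: pos=(-9,-7), heading=0, pen down
RT 60: heading 0 -> 300
RT 15: heading 300 -> 285
FD 19: (-9,-7) -> (-4.082,-25.353) [heading=285, draw]
RT 60: heading 285 -> 225
PU: pen up
FD 13: (-4.082,-25.353) -> (-13.275,-34.545) [heading=225, move]
FD 6: (-13.275,-34.545) -> (-17.517,-38.788) [heading=225, move]
LT 72: heading 225 -> 297
Final: pos=(-17.517,-38.788), heading=297, 1 segment(s) drawn

Start position: (-9, -7)
Final position: (-17.517, -38.788)
Distance = 32.909; >= 1e-6 -> NOT closed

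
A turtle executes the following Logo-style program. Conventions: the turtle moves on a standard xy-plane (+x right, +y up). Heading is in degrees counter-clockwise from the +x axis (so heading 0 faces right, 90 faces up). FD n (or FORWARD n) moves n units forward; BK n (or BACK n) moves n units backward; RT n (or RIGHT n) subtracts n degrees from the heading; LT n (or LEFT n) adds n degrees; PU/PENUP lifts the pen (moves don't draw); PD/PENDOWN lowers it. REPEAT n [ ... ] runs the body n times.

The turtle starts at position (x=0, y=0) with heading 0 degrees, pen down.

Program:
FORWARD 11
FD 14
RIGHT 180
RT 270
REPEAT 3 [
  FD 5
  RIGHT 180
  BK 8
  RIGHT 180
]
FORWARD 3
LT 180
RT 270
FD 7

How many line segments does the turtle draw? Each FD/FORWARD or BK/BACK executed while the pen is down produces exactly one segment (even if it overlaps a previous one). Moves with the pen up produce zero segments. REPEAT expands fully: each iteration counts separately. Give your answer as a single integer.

Executing turtle program step by step:
Start: pos=(0,0), heading=0, pen down
FD 11: (0,0) -> (11,0) [heading=0, draw]
FD 14: (11,0) -> (25,0) [heading=0, draw]
RT 180: heading 0 -> 180
RT 270: heading 180 -> 270
REPEAT 3 [
  -- iteration 1/3 --
  FD 5: (25,0) -> (25,-5) [heading=270, draw]
  RT 180: heading 270 -> 90
  BK 8: (25,-5) -> (25,-13) [heading=90, draw]
  RT 180: heading 90 -> 270
  -- iteration 2/3 --
  FD 5: (25,-13) -> (25,-18) [heading=270, draw]
  RT 180: heading 270 -> 90
  BK 8: (25,-18) -> (25,-26) [heading=90, draw]
  RT 180: heading 90 -> 270
  -- iteration 3/3 --
  FD 5: (25,-26) -> (25,-31) [heading=270, draw]
  RT 180: heading 270 -> 90
  BK 8: (25,-31) -> (25,-39) [heading=90, draw]
  RT 180: heading 90 -> 270
]
FD 3: (25,-39) -> (25,-42) [heading=270, draw]
LT 180: heading 270 -> 90
RT 270: heading 90 -> 180
FD 7: (25,-42) -> (18,-42) [heading=180, draw]
Final: pos=(18,-42), heading=180, 10 segment(s) drawn
Segments drawn: 10

Answer: 10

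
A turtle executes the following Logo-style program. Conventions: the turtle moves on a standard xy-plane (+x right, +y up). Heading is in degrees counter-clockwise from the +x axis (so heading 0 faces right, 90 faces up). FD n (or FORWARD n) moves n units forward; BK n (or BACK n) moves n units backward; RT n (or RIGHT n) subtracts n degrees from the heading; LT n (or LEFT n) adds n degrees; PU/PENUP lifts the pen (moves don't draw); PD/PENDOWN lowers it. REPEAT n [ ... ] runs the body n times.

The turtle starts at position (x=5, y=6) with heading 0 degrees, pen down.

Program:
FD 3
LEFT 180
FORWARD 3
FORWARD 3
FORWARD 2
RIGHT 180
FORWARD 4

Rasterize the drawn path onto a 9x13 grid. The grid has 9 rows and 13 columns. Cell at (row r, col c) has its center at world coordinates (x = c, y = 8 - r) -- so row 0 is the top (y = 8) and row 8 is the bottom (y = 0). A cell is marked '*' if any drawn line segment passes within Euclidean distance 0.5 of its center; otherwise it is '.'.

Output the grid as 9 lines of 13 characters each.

Segment 0: (5,6) -> (8,6)
Segment 1: (8,6) -> (5,6)
Segment 2: (5,6) -> (2,6)
Segment 3: (2,6) -> (0,6)
Segment 4: (0,6) -> (4,6)

Answer: .............
.............
*********....
.............
.............
.............
.............
.............
.............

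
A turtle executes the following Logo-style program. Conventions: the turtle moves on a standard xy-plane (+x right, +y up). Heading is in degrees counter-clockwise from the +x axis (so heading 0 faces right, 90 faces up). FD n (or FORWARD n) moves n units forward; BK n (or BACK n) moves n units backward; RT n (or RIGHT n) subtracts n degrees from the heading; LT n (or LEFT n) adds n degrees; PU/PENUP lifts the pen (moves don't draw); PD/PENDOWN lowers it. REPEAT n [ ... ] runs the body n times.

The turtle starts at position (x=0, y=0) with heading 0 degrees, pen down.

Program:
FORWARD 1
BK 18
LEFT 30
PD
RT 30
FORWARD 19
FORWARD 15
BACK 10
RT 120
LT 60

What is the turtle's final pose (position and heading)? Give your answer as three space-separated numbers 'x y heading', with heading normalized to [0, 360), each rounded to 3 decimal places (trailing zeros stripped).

Answer: 7 0 300

Derivation:
Executing turtle program step by step:
Start: pos=(0,0), heading=0, pen down
FD 1: (0,0) -> (1,0) [heading=0, draw]
BK 18: (1,0) -> (-17,0) [heading=0, draw]
LT 30: heading 0 -> 30
PD: pen down
RT 30: heading 30 -> 0
FD 19: (-17,0) -> (2,0) [heading=0, draw]
FD 15: (2,0) -> (17,0) [heading=0, draw]
BK 10: (17,0) -> (7,0) [heading=0, draw]
RT 120: heading 0 -> 240
LT 60: heading 240 -> 300
Final: pos=(7,0), heading=300, 5 segment(s) drawn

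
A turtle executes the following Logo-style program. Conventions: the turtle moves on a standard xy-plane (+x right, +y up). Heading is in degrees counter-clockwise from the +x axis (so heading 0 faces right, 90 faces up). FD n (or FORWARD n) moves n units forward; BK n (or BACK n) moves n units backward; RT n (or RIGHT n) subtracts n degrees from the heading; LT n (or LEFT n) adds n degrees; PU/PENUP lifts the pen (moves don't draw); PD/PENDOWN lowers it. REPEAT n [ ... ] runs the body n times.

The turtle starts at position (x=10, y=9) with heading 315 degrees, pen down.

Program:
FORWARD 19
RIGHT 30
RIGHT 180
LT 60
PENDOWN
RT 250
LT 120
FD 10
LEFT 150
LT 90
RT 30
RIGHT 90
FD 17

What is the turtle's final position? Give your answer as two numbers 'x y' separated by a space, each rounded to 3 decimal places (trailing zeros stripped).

Answer: 16.219 8.485

Derivation:
Executing turtle program step by step:
Start: pos=(10,9), heading=315, pen down
FD 19: (10,9) -> (23.435,-4.435) [heading=315, draw]
RT 30: heading 315 -> 285
RT 180: heading 285 -> 105
LT 60: heading 105 -> 165
PD: pen down
RT 250: heading 165 -> 275
LT 120: heading 275 -> 35
FD 10: (23.435,-4.435) -> (31.627,1.301) [heading=35, draw]
LT 150: heading 35 -> 185
LT 90: heading 185 -> 275
RT 30: heading 275 -> 245
RT 90: heading 245 -> 155
FD 17: (31.627,1.301) -> (16.219,8.485) [heading=155, draw]
Final: pos=(16.219,8.485), heading=155, 3 segment(s) drawn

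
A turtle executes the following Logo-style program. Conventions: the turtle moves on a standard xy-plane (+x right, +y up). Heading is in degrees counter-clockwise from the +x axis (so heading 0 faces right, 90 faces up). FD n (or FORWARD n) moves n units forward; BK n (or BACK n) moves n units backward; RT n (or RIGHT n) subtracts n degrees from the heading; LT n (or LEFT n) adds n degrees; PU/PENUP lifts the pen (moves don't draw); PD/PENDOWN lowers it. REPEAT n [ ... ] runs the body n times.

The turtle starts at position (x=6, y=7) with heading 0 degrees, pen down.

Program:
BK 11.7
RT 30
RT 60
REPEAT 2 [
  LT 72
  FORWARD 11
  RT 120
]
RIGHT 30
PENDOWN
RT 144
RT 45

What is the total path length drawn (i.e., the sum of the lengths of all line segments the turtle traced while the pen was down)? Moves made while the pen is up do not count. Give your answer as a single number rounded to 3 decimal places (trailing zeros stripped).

Executing turtle program step by step:
Start: pos=(6,7), heading=0, pen down
BK 11.7: (6,7) -> (-5.7,7) [heading=0, draw]
RT 30: heading 0 -> 330
RT 60: heading 330 -> 270
REPEAT 2 [
  -- iteration 1/2 --
  LT 72: heading 270 -> 342
  FD 11: (-5.7,7) -> (4.762,3.601) [heading=342, draw]
  RT 120: heading 342 -> 222
  -- iteration 2/2 --
  LT 72: heading 222 -> 294
  FD 11: (4.762,3.601) -> (9.236,-6.448) [heading=294, draw]
  RT 120: heading 294 -> 174
]
RT 30: heading 174 -> 144
PD: pen down
RT 144: heading 144 -> 0
RT 45: heading 0 -> 315
Final: pos=(9.236,-6.448), heading=315, 3 segment(s) drawn

Segment lengths:
  seg 1: (6,7) -> (-5.7,7), length = 11.7
  seg 2: (-5.7,7) -> (4.762,3.601), length = 11
  seg 3: (4.762,3.601) -> (9.236,-6.448), length = 11
Total = 33.7

Answer: 33.7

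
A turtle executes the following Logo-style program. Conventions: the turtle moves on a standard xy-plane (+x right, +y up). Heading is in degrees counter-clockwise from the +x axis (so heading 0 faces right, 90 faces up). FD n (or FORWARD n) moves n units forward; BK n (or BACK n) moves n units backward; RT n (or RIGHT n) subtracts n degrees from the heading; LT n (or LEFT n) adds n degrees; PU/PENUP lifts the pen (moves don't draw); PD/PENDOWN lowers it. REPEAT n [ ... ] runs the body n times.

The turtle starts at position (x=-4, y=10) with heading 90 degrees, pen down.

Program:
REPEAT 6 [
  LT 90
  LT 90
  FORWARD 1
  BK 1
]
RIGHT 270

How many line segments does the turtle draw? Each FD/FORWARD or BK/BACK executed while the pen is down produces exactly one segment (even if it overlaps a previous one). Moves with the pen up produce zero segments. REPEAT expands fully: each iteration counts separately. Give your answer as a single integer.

Executing turtle program step by step:
Start: pos=(-4,10), heading=90, pen down
REPEAT 6 [
  -- iteration 1/6 --
  LT 90: heading 90 -> 180
  LT 90: heading 180 -> 270
  FD 1: (-4,10) -> (-4,9) [heading=270, draw]
  BK 1: (-4,9) -> (-4,10) [heading=270, draw]
  -- iteration 2/6 --
  LT 90: heading 270 -> 0
  LT 90: heading 0 -> 90
  FD 1: (-4,10) -> (-4,11) [heading=90, draw]
  BK 1: (-4,11) -> (-4,10) [heading=90, draw]
  -- iteration 3/6 --
  LT 90: heading 90 -> 180
  LT 90: heading 180 -> 270
  FD 1: (-4,10) -> (-4,9) [heading=270, draw]
  BK 1: (-4,9) -> (-4,10) [heading=270, draw]
  -- iteration 4/6 --
  LT 90: heading 270 -> 0
  LT 90: heading 0 -> 90
  FD 1: (-4,10) -> (-4,11) [heading=90, draw]
  BK 1: (-4,11) -> (-4,10) [heading=90, draw]
  -- iteration 5/6 --
  LT 90: heading 90 -> 180
  LT 90: heading 180 -> 270
  FD 1: (-4,10) -> (-4,9) [heading=270, draw]
  BK 1: (-4,9) -> (-4,10) [heading=270, draw]
  -- iteration 6/6 --
  LT 90: heading 270 -> 0
  LT 90: heading 0 -> 90
  FD 1: (-4,10) -> (-4,11) [heading=90, draw]
  BK 1: (-4,11) -> (-4,10) [heading=90, draw]
]
RT 270: heading 90 -> 180
Final: pos=(-4,10), heading=180, 12 segment(s) drawn
Segments drawn: 12

Answer: 12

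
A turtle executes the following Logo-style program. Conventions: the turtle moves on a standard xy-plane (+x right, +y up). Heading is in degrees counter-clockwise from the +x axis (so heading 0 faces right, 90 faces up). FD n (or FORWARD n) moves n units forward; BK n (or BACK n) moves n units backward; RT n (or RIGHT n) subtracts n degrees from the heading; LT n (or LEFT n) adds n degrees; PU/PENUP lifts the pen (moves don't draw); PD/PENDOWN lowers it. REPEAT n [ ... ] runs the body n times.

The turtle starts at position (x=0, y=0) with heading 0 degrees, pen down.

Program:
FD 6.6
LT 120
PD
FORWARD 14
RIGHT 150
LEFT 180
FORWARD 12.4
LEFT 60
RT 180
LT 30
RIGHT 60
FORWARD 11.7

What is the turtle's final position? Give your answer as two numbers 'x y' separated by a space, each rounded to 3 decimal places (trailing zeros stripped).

Answer: 0.561 18.324

Derivation:
Executing turtle program step by step:
Start: pos=(0,0), heading=0, pen down
FD 6.6: (0,0) -> (6.6,0) [heading=0, draw]
LT 120: heading 0 -> 120
PD: pen down
FD 14: (6.6,0) -> (-0.4,12.124) [heading=120, draw]
RT 150: heading 120 -> 330
LT 180: heading 330 -> 150
FD 12.4: (-0.4,12.124) -> (-11.139,18.324) [heading=150, draw]
LT 60: heading 150 -> 210
RT 180: heading 210 -> 30
LT 30: heading 30 -> 60
RT 60: heading 60 -> 0
FD 11.7: (-11.139,18.324) -> (0.561,18.324) [heading=0, draw]
Final: pos=(0.561,18.324), heading=0, 4 segment(s) drawn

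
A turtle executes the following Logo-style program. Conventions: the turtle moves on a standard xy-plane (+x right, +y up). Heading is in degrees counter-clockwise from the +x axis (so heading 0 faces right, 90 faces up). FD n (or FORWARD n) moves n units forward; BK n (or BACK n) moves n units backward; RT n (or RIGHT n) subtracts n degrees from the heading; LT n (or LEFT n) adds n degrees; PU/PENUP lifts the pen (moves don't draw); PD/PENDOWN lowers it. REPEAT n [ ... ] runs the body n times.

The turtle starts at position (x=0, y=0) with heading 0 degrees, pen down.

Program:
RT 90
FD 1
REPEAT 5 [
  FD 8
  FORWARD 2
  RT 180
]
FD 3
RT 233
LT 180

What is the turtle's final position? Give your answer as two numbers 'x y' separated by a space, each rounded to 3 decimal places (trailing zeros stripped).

Executing turtle program step by step:
Start: pos=(0,0), heading=0, pen down
RT 90: heading 0 -> 270
FD 1: (0,0) -> (0,-1) [heading=270, draw]
REPEAT 5 [
  -- iteration 1/5 --
  FD 8: (0,-1) -> (0,-9) [heading=270, draw]
  FD 2: (0,-9) -> (0,-11) [heading=270, draw]
  RT 180: heading 270 -> 90
  -- iteration 2/5 --
  FD 8: (0,-11) -> (0,-3) [heading=90, draw]
  FD 2: (0,-3) -> (0,-1) [heading=90, draw]
  RT 180: heading 90 -> 270
  -- iteration 3/5 --
  FD 8: (0,-1) -> (0,-9) [heading=270, draw]
  FD 2: (0,-9) -> (0,-11) [heading=270, draw]
  RT 180: heading 270 -> 90
  -- iteration 4/5 --
  FD 8: (0,-11) -> (0,-3) [heading=90, draw]
  FD 2: (0,-3) -> (0,-1) [heading=90, draw]
  RT 180: heading 90 -> 270
  -- iteration 5/5 --
  FD 8: (0,-1) -> (0,-9) [heading=270, draw]
  FD 2: (0,-9) -> (0,-11) [heading=270, draw]
  RT 180: heading 270 -> 90
]
FD 3: (0,-11) -> (0,-8) [heading=90, draw]
RT 233: heading 90 -> 217
LT 180: heading 217 -> 37
Final: pos=(0,-8), heading=37, 12 segment(s) drawn

Answer: 0 -8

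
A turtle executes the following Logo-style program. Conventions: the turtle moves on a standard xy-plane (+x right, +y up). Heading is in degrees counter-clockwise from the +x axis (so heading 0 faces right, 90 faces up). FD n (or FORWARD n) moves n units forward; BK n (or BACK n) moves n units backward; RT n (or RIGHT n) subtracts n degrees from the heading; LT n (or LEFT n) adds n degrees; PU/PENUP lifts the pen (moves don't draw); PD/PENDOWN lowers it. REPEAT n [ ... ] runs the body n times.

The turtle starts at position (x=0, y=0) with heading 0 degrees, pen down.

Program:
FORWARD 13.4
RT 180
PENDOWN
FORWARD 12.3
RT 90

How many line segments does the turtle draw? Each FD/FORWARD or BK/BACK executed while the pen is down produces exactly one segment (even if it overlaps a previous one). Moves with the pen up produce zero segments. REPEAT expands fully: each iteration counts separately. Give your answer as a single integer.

Executing turtle program step by step:
Start: pos=(0,0), heading=0, pen down
FD 13.4: (0,0) -> (13.4,0) [heading=0, draw]
RT 180: heading 0 -> 180
PD: pen down
FD 12.3: (13.4,0) -> (1.1,0) [heading=180, draw]
RT 90: heading 180 -> 90
Final: pos=(1.1,0), heading=90, 2 segment(s) drawn
Segments drawn: 2

Answer: 2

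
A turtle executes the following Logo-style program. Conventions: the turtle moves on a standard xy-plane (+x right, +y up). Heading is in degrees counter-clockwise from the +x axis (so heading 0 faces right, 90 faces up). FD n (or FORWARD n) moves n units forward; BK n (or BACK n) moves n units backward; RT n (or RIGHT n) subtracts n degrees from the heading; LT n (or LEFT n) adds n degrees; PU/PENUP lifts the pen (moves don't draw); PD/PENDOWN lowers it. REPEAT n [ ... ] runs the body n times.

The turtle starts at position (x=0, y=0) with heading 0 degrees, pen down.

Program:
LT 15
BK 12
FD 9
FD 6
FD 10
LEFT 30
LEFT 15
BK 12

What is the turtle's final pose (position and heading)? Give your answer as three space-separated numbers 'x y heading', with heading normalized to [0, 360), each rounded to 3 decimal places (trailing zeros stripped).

Answer: 6.557 -7.028 60

Derivation:
Executing turtle program step by step:
Start: pos=(0,0), heading=0, pen down
LT 15: heading 0 -> 15
BK 12: (0,0) -> (-11.591,-3.106) [heading=15, draw]
FD 9: (-11.591,-3.106) -> (-2.898,-0.776) [heading=15, draw]
FD 6: (-2.898,-0.776) -> (2.898,0.776) [heading=15, draw]
FD 10: (2.898,0.776) -> (12.557,3.365) [heading=15, draw]
LT 30: heading 15 -> 45
LT 15: heading 45 -> 60
BK 12: (12.557,3.365) -> (6.557,-7.028) [heading=60, draw]
Final: pos=(6.557,-7.028), heading=60, 5 segment(s) drawn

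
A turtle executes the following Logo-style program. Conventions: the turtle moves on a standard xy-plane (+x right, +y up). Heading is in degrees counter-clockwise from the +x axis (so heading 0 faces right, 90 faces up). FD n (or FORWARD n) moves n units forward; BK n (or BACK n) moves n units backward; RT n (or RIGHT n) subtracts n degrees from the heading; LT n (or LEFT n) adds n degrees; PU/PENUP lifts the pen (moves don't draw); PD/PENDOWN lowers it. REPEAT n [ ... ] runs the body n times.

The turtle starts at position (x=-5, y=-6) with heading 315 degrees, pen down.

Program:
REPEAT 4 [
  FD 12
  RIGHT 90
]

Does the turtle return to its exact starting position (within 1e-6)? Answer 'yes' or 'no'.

Executing turtle program step by step:
Start: pos=(-5,-6), heading=315, pen down
REPEAT 4 [
  -- iteration 1/4 --
  FD 12: (-5,-6) -> (3.485,-14.485) [heading=315, draw]
  RT 90: heading 315 -> 225
  -- iteration 2/4 --
  FD 12: (3.485,-14.485) -> (-5,-22.971) [heading=225, draw]
  RT 90: heading 225 -> 135
  -- iteration 3/4 --
  FD 12: (-5,-22.971) -> (-13.485,-14.485) [heading=135, draw]
  RT 90: heading 135 -> 45
  -- iteration 4/4 --
  FD 12: (-13.485,-14.485) -> (-5,-6) [heading=45, draw]
  RT 90: heading 45 -> 315
]
Final: pos=(-5,-6), heading=315, 4 segment(s) drawn

Start position: (-5, -6)
Final position: (-5, -6)
Distance = 0; < 1e-6 -> CLOSED

Answer: yes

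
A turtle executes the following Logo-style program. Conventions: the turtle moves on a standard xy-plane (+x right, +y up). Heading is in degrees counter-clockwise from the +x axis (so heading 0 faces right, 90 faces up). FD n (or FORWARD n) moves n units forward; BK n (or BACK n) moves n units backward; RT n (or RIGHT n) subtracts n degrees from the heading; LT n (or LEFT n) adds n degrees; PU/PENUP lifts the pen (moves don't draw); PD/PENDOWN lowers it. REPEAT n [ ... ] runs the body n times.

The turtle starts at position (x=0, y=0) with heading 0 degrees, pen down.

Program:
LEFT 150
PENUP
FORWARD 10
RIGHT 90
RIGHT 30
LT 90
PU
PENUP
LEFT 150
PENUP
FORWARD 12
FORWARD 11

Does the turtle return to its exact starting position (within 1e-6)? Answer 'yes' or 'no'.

Answer: no

Derivation:
Executing turtle program step by step:
Start: pos=(0,0), heading=0, pen down
LT 150: heading 0 -> 150
PU: pen up
FD 10: (0,0) -> (-8.66,5) [heading=150, move]
RT 90: heading 150 -> 60
RT 30: heading 60 -> 30
LT 90: heading 30 -> 120
PU: pen up
PU: pen up
LT 150: heading 120 -> 270
PU: pen up
FD 12: (-8.66,5) -> (-8.66,-7) [heading=270, move]
FD 11: (-8.66,-7) -> (-8.66,-18) [heading=270, move]
Final: pos=(-8.66,-18), heading=270, 0 segment(s) drawn

Start position: (0, 0)
Final position: (-8.66, -18)
Distance = 19.975; >= 1e-6 -> NOT closed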